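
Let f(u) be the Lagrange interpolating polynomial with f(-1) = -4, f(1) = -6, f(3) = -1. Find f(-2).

-3/8

Evaluate each Lagrange basis at u = -2:
L_0(-2) = (-3)·(-5)/[(-2)·(-4)] = 15/8
L_1(-2) = (-1)·(-5)/[(2)·(-2)] = -5/4
L_2(-2) = (-1)·(-3)/[(4)·(2)] = 3/8
Sum: (-4)·(15/8) + (-6)·(-5/4) + (-1)·(3/8) = -3/8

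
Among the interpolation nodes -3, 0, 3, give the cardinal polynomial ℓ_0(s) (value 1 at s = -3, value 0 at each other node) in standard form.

ℓ_0(s) = (1/18)s^2 - (1/6)s

ℓ_0(s) = s(s - 3) / [(-3)·(-6)]
       = (s^2 - 3s) / (18)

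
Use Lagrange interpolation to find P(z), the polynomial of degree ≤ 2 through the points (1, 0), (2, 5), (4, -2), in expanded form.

P(z) = -(17/6)z^2 + (27/2)z - 32/3

Build the Lagrange basis polynomials:
L_0(z) = (z - 2)(z - 4) / [3] = (1/3)z^2 - 2z + 8/3
L_1(z) = (z - 1)(z - 4) / [-2] = -(1/2)z^2 + (5/2)z - 2
L_2(z) = (z - 1)(z - 2) / [6] = (1/6)z^2 - (1/2)z + 1/3
P(z) = 0·L_0 + 5·L_1 + (-2)·L_2
  0·L_0(z) = 0
  5·L_1(z) = -(5/2)z^2 + (25/2)z - 10
  (-2)·L_2(z) = -(1/3)z^2 + z - 2/3
Adding term by term: -(17/6)z^2 + (27/2)z - 32/3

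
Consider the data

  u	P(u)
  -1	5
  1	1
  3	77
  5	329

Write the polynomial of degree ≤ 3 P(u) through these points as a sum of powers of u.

Build the Lagrange basis polynomials:
L_0(u) = (u - 1)(u - 3)(u - 5) / [-48] = -(1/48)u^3 + (3/16)u^2 - (23/48)u + 5/16
L_1(u) = (u + 1)(u - 3)(u - 5) / [16] = (1/16)u^3 - (7/16)u^2 + (7/16)u + 15/16
L_2(u) = (u + 1)(u - 1)(u - 5) / [-16] = -(1/16)u^3 + (5/16)u^2 + (1/16)u - 5/16
L_3(u) = (u + 1)(u - 1)(u - 3) / [48] = (1/48)u^3 - (1/16)u^2 - (1/48)u + 1/16
P(u) = 5·L_0 + 1·L_1 + 77·L_2 + 329·L_3
  5·L_0(u) = -(5/48)u^3 + (15/16)u^2 - (115/48)u + 25/16
  1·L_1(u) = (1/16)u^3 - (7/16)u^2 + (7/16)u + 15/16
  77·L_2(u) = -(77/16)u^3 + (385/16)u^2 + (77/16)u - 385/16
  329·L_3(u) = (329/48)u^3 - (329/16)u^2 - (329/48)u + 329/16
Adding term by term: 2u^3 + 4u^2 - 4u - 1

P(u) = 2u^3 + 4u^2 - 4u - 1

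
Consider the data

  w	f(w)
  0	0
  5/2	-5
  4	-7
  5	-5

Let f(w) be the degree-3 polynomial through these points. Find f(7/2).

-273/40

Using Newton's divided-difference form:
f[0,5/2] = (-5 - 0) / (5/2 - 0) = -2
f[5/2,4] = (-7 - (-5)) / (4 - 5/2) = -4/3
f[4,5] = (-5 - (-7)) / (5 - 4) = 2
f[0,5/2,4] = (-4/3 - (-2)) / (4 - 0) = 1/6
f[5/2,4,5] = (2 - (-4/3)) / (5 - 5/2) = 4/3
f[0,5/2,4,5] = (4/3 - 1/6) / (5 - 0) = 7/30
f(7/2) = 0 + (-2)·(7/2) + (1/6)·(7/2)·(1) + (7/30)·(7/2)·(1)·(-1/2) = -273/40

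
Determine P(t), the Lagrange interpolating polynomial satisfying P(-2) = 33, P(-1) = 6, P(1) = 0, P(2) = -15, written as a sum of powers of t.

P(t) = -3t^3 + 2t^2 + 1

Build the Lagrange basis polynomials:
L_0(t) = (t + 1)(t - 1)(t - 2) / [-12] = -(1/12)t^3 + (1/6)t^2 + (1/12)t - 1/6
L_1(t) = (t + 2)(t - 1)(t - 2) / [6] = (1/6)t^3 - (1/6)t^2 - (2/3)t + 2/3
L_2(t) = (t + 2)(t + 1)(t - 2) / [-6] = -(1/6)t^3 - (1/6)t^2 + (2/3)t + 2/3
L_3(t) = (t + 2)(t + 1)(t - 1) / [12] = (1/12)t^3 + (1/6)t^2 - (1/12)t - 1/6
P(t) = 33·L_0 + 6·L_1 + 0·L_2 + (-15)·L_3
  33·L_0(t) = -(11/4)t^3 + (11/2)t^2 + (11/4)t - 11/2
  6·L_1(t) = t^3 - t^2 - 4t + 4
  0·L_2(t) = 0
  (-15)·L_3(t) = -(5/4)t^3 - (5/2)t^2 + (5/4)t + 5/2
Adding term by term: -3t^3 + 2t^2 + 1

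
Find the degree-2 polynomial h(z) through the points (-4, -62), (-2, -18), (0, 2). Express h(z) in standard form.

h(z) = -3z^2 + 4z + 2

Newton's divided differences:
h[-4,-2] = (-18 - (-62)) / (-2 - (-4)) = 22
h[-2,0] = (2 - (-18)) / (0 - (-2)) = 10
h[-4,-2,0] = (10 - 22) / (0 - (-4)) = -3
h(z) = -62 + 22·(z + 4) + (-3)·(z + 4)(z + 2)
Expanding: h(z) = -3z^2 + 4z + 2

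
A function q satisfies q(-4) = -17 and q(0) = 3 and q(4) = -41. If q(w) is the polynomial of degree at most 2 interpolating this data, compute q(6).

-87

L_0(6) = (6)·(2)/[(-4)·(-8)] = 3/8
L_1(6) = (10)·(2)/[(4)·(-4)] = -5/4
L_2(6) = (10)·(6)/[(8)·(4)] = 15/8
Sum: (-17)·(3/8) + 3·(-5/4) + (-41)·(15/8) = -87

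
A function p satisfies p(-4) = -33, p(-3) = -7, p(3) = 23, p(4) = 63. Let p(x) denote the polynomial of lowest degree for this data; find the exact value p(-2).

Using Newton's divided-difference form:
p[-4,-3] = (-7 - (-33)) / (-3 - (-4)) = 26
p[-3,3] = (23 - (-7)) / (3 - (-3)) = 5
p[3,4] = (63 - 23) / (4 - 3) = 40
p[-4,-3,3] = (5 - 26) / (3 - (-4)) = -3
p[-3,3,4] = (40 - 5) / (4 - (-3)) = 5
p[-4,-3,3,4] = (5 - (-3)) / (4 - (-4)) = 1
p(-2) = -33 + 26·(2) + (-3)·(2)·(1) + 1·(2)·(1)·(-5) = 3

3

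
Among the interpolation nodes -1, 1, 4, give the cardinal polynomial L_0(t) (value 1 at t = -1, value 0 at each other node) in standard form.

L_0(t) = (1/10)t^2 - (1/2)t + 2/5

L_0(t) = (t - 1)(t - 4) / [(-2)·(-5)]
       = (t^2 - 5t + 4) / (10)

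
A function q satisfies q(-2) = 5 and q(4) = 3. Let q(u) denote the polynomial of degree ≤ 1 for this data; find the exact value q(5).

8/3

Evaluate each Lagrange basis at u = 5:
L_0(5) = (1)/[(-6)] = -1/6
L_1(5) = (7)/[(6)] = 7/6
Sum: 5·(-1/6) + 3·(7/6) = 8/3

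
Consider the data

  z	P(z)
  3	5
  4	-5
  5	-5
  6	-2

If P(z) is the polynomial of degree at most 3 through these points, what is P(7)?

-3

L_0(7) = (3)·(2)·(1)/[(-1)·(-2)·(-3)] = -1
L_1(7) = (4)·(2)·(1)/[(1)·(-1)·(-2)] = 4
L_2(7) = (4)·(3)·(1)/[(2)·(1)·(-1)] = -6
L_3(7) = (4)·(3)·(2)/[(3)·(2)·(1)] = 4
Sum: 5·(-1) + (-5)·(4) + (-5)·(-6) + (-2)·(4) = -3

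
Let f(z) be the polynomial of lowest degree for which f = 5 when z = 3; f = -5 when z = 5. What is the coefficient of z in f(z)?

-5

Build the Lagrange basis polynomials:
L_0(z) = (z - 5) / [-2] = -(1/2)z + 5/2
L_1(z) = (z - 3) / [2] = (1/2)z - 3/2
f(z) = 5·L_0 + (-5)·L_1
Only the coefficient of z is needed; take it from each L_i and combine:
5·(-1/2) + (-5)·(1/2) = -5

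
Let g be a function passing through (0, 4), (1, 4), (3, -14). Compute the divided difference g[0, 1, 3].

-3

g[0,1] = (4 - 4) / (1 - 0) = 0
g[1,3] = (-14 - 4) / (3 - 1) = -9
g[0,1,3] = (-9 - 0) / (3 - 0) = -3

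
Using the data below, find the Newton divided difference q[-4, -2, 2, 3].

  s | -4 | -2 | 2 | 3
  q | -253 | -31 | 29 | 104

q[-4,-2] = (-31 - (-253)) / (-2 - (-4)) = 111
q[-2,2] = (29 - (-31)) / (2 - (-2)) = 15
q[2,3] = (104 - 29) / (3 - 2) = 75
q[-4,-2,2] = (15 - 111) / (2 - (-4)) = -16
q[-2,2,3] = (75 - 15) / (3 - (-2)) = 12
q[-4,-2,2,3] = (12 - (-16)) / (3 - (-4)) = 4

4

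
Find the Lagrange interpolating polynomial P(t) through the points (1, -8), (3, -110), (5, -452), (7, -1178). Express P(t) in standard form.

L_0(t) = (t - 3)(t - 5)(t - 7) / [-48] = -(1/48)t^3 + (5/16)t^2 - (71/48)t + 35/16
L_1(t) = (t - 1)(t - 5)(t - 7) / [16] = (1/16)t^3 - (13/16)t^2 + (47/16)t - 35/16
L_2(t) = (t - 1)(t - 3)(t - 7) / [-16] = -(1/16)t^3 + (11/16)t^2 - (31/16)t + 21/16
L_3(t) = (t - 1)(t - 3)(t - 5) / [48] = (1/48)t^3 - (3/16)t^2 + (23/48)t - 5/16
P(t) = (-8)·L_0 + (-110)·L_1 + (-452)·L_2 + (-1178)·L_3
  (-8)·L_0(t) = (1/6)t^3 - (5/2)t^2 + (71/6)t - 35/2
  (-110)·L_1(t) = -(55/8)t^3 + (715/8)t^2 - (2585/8)t + 1925/8
  (-452)·L_2(t) = (113/4)t^3 - (1243/4)t^2 + (3503/4)t - 2373/4
  (-1178)·L_3(t) = -(589/24)t^3 + (1767/8)t^2 - (13547/24)t + 2945/8
Adding term by term: -3t^3 - 3t^2 - 2

P(t) = -3t^3 - 3t^2 - 2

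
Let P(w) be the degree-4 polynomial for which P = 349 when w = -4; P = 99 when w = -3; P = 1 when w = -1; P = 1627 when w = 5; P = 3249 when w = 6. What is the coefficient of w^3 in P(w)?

3

Build the Lagrange basis polynomials:
L_0(w) = (w + 3)(w + 1)(w - 5)(w - 6) / [270] = (1/270)w^4 - (7/270)w^3 - (11/270)w^2 + (29/90)w + 1/3
L_1(w) = (w + 4)(w + 1)(w - 5)(w - 6) / [-144] = -(1/144)w^4 + (1/24)w^3 + (7/48)w^2 - (53/72)w - 5/6
L_2(w) = (w + 4)(w + 3)(w - 5)(w - 6) / [252] = (1/252)w^4 - (1/63)w^3 - (5/36)w^2 + (13/42)w + 10/7
L_3(w) = (w + 4)(w + 3)(w + 1)(w - 6) / [-432] = -(1/432)w^4 - (1/216)w^3 + (29/432)w^2 + (17/72)w + 1/6
L_4(w) = (w + 4)(w + 3)(w + 1)(w - 5) / [630] = (1/630)w^4 + (1/210)w^3 - (1/30)w^2 - (83/630)w - 2/21
P(w) = 349·L_0 + 99·L_1 + 1·L_2 + 1627·L_3 + 3249·L_4
Only the coefficient of w^3 is needed; take it from each L_i and combine:
349·(-7/270) + 99·(1/24) + 1·(-1/63) + 1627·(-1/216) + 3249·(1/210) = 3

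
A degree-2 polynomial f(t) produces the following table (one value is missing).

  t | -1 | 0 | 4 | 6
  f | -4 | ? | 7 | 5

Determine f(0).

The 3 known values determine f uniquely (degree ≤ 2).
L_0(0) = (-4)·(-6)/[(-5)·(-7)] = 24/35
L_1(0) = (1)·(-6)/[(5)·(-2)] = 3/5
L_2(0) = (1)·(-4)/[(7)·(2)] = -2/7
Sum: (-4)·(24/35) + 7·(3/5) + 5·(-2/7) = 1/35

1/35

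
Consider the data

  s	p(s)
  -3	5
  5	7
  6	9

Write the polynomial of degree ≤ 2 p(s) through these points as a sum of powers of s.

p(s) = (7/36)s^2 - (5/36)s + 17/6

Build the Lagrange basis polynomials:
L_0(s) = (s - 5)(s - 6) / [72] = (1/72)s^2 - (11/72)s + 5/12
L_1(s) = (s + 3)(s - 6) / [-8] = -(1/8)s^2 + (3/8)s + 9/4
L_2(s) = (s + 3)(s - 5) / [9] = (1/9)s^2 - (2/9)s - 5/3
p(s) = 5·L_0 + 7·L_1 + 9·L_2
  5·L_0(s) = (5/72)s^2 - (55/72)s + 25/12
  7·L_1(s) = -(7/8)s^2 + (21/8)s + 63/4
  9·L_2(s) = s^2 - 2s - 15
Adding term by term: (7/36)s^2 - (5/36)s + 17/6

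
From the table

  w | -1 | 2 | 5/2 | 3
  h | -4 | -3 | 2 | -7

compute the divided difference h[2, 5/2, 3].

h[2,5/2] = (2 - (-3)) / (5/2 - 2) = 10
h[5/2,3] = (-7 - 2) / (3 - 5/2) = -18
h[2,5/2,3] = (-18 - 10) / (3 - 2) = -28

-28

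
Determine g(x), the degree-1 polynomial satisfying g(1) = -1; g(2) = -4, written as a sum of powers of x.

Build the Lagrange basis polynomials:
L_0(x) = (x - 2) / [-1] = -x + 2
L_1(x) = (x - 1) / [1] = x - 1
g(x) = (-1)·L_0 + (-4)·L_1
  (-1)·L_0(x) = x - 2
  (-4)·L_1(x) = -4x + 4
Adding term by term: -3x + 2

g(x) = -3x + 2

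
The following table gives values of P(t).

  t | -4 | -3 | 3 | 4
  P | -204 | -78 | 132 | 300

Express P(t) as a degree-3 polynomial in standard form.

P(t) = 4t^3 + 3t^2 - t

Newton's divided differences:
P[-4,-3] = (-78 - (-204)) / (-3 - (-4)) = 126
P[-3,3] = (132 - (-78)) / (3 - (-3)) = 35
P[3,4] = (300 - 132) / (4 - 3) = 168
P[-4,-3,3] = (35 - 126) / (3 - (-4)) = -13
P[-3,3,4] = (168 - 35) / (4 - (-3)) = 19
P[-4,-3,3,4] = (19 - (-13)) / (4 - (-4)) = 4
P(t) = -204 + 126·(t + 4) + (-13)·(t + 4)(t + 3) + 4·(t + 4)(t + 3)(t - 3)
Expanding: P(t) = 4t^3 + 3t^2 - t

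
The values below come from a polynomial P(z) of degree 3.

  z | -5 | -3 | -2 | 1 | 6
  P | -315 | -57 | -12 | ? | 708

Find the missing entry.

The 4 known values determine P uniquely (degree ≤ 3).
Evaluate each Lagrange basis at z = 1:
L_0(1) = (4)·(3)·(-5)/[(-2)·(-3)·(-11)] = 10/11
L_1(1) = (6)·(3)·(-5)/[(2)·(-1)·(-9)] = -5
L_2(1) = (6)·(4)·(-5)/[(3)·(1)·(-8)] = 5
L_3(1) = (6)·(4)·(3)/[(11)·(9)·(8)] = 1/11
Sum: (-315)·(10/11) + (-57)·(-5) + (-12)·(5) + 708·(1/11) = 3

3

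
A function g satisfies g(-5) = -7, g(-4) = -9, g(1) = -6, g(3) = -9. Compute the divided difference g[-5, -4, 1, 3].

g[-5,-4] = (-9 - (-7)) / (-4 - (-5)) = -2
g[-4,1] = (-6 - (-9)) / (1 - (-4)) = 3/5
g[1,3] = (-9 - (-6)) / (3 - 1) = -3/2
g[-5,-4,1] = (3/5 - (-2)) / (1 - (-5)) = 13/30
g[-4,1,3] = (-3/2 - 3/5) / (3 - (-4)) = -3/10
g[-5,-4,1,3] = (-3/10 - 13/30) / (3 - (-5)) = -11/120

-11/120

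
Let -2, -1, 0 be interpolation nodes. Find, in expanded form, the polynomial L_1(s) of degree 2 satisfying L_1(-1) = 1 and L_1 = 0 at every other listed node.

L_1(s) = -s^2 - 2s

L_1(s) = (s + 2)s / [(1)·(-1)]
       = (s^2 + 2s) / (-1)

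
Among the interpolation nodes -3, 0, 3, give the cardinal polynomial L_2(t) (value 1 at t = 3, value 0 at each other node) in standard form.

L_2(t) = (1/18)t^2 + (1/6)t

L_2(t) = (t + 3)t / [(6)·(3)]
       = (t^2 + 3t) / (18)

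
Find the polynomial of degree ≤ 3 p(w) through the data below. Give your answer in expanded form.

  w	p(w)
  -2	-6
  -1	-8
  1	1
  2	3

Build the Lagrange basis polynomials:
L_0(w) = (w + 1)(w - 1)(w - 2) / [-12] = -(1/12)w^3 + (1/6)w^2 + (1/12)w - 1/6
L_1(w) = (w + 2)(w - 1)(w - 2) / [6] = (1/6)w^3 - (1/6)w^2 - (2/3)w + 2/3
L_2(w) = (w + 2)(w + 1)(w - 2) / [-6] = -(1/6)w^3 - (1/6)w^2 + (2/3)w + 2/3
L_3(w) = (w + 2)(w + 1)(w - 1) / [12] = (1/12)w^3 + (1/6)w^2 - (1/12)w - 1/6
p(w) = (-6)·L_0 + (-8)·L_1 + 1·L_2 + 3·L_3
  (-6)·L_0(w) = (1/2)w^3 - w^2 - (1/2)w + 1
  (-8)·L_1(w) = -(4/3)w^3 + (4/3)w^2 + (16/3)w - 16/3
  1·L_2(w) = -(1/6)w^3 - (1/6)w^2 + (2/3)w + 2/3
  3·L_3(w) = (1/4)w^3 + (1/2)w^2 - (1/4)w - 1/2
Adding term by term: -(3/4)w^3 + (2/3)w^2 + (21/4)w - 25/6

p(w) = -(3/4)w^3 + (2/3)w^2 + (21/4)w - 25/6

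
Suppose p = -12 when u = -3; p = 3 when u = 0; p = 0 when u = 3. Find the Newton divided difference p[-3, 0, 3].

-1

p[-3,0] = (3 - (-12)) / (0 - (-3)) = 5
p[0,3] = (0 - 3) / (3 - 0) = -1
p[-3,0,3] = (-1 - 5) / (3 - (-3)) = -1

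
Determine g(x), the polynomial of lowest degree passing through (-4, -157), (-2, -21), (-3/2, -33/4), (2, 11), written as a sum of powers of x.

L_0(x) = (x + 2)(x + 3/2)(x - 2) / [-30] = -(1/30)x^3 - (1/20)x^2 + (2/15)x + 1/5
L_1(x) = (x + 4)(x + 3/2)(x - 2) / [4] = (1/4)x^3 + (7/8)x^2 - (5/4)x - 3
L_2(x) = (x + 4)(x + 2)(x - 2) / [-35/8] = -(8/35)x^3 - (32/35)x^2 + (32/35)x + 128/35
L_3(x) = (x + 4)(x + 2)(x + 3/2) / [84] = (1/84)x^3 + (5/56)x^2 + (17/84)x + 1/7
g(x) = (-157)·L_0 + (-21)·L_1 + (-33/4)·L_2 + 11·L_3
  (-157)·L_0(x) = (157/30)x^3 + (157/20)x^2 - (314/15)x - 157/5
  (-21)·L_1(x) = -(21/4)x^3 - (147/8)x^2 + (105/4)x + 63
  (-33/4)·L_2(x) = (66/35)x^3 + (264/35)x^2 - (264/35)x - 1056/35
  11·L_3(x) = (11/84)x^3 + (55/56)x^2 + (187/84)x + 11/7
Adding term by term: 2x^3 - 2x^2 + 3

g(x) = 2x^3 - 2x^2 + 3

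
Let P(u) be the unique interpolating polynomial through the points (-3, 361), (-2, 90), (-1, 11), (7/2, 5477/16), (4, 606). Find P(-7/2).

L_0(-7/2) = (-3/2)·(-5/2)·(-7)·(-15/2)/[(-1)·(-2)·(-13/2)·(-7)] = 225/104
L_1(-7/2) = (-1/2)·(-5/2)·(-7)·(-15/2)/[(1)·(-1)·(-11/2)·(-6)] = -175/88
L_2(-7/2) = (-1/2)·(-3/2)·(-7)·(-15/2)/[(2)·(1)·(-9/2)·(-5)] = 7/8
L_3(-7/2) = (-1/2)·(-3/2)·(-5/2)·(-15/2)/[(13/2)·(11/2)·(9/2)·(-1/2)] = -25/143
L_4(-7/2) = (-1/2)·(-3/2)·(-5/2)·(-7)/[(7)·(6)·(5)·(1/2)] = 1/8
Sum: 361·(225/104) + 90·(-175/88) + 11·(7/8) + 5477/16·(-25/143) + 606·(1/8) = 10041/16

10041/16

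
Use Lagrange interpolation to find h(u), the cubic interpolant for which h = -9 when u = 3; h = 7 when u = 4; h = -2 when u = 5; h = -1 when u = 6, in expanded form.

Build the Lagrange basis polynomials:
L_0(u) = (u - 4)(u - 5)(u - 6) / [-6] = -(1/6)u^3 + (5/2)u^2 - (37/3)u + 20
L_1(u) = (u - 3)(u - 5)(u - 6) / [2] = (1/2)u^3 - 7u^2 + (63/2)u - 45
L_2(u) = (u - 3)(u - 4)(u - 6) / [-2] = -(1/2)u^3 + (13/2)u^2 - 27u + 36
L_3(u) = (u - 3)(u - 4)(u - 5) / [6] = (1/6)u^3 - 2u^2 + (47/6)u - 10
h(u) = (-9)·L_0 + 7·L_1 + (-2)·L_2 + (-1)·L_3
  (-9)·L_0(u) = (3/2)u^3 - (45/2)u^2 + 111u - 180
  7·L_1(u) = (7/2)u^3 - 49u^2 + (441/2)u - 315
  (-2)·L_2(u) = u^3 - 13u^2 + 54u - 72
  (-1)·L_3(u) = -(1/6)u^3 + 2u^2 - (47/6)u + 10
Adding term by term: (35/6)u^3 - (165/2)u^2 + (1133/3)u - 557

h(u) = (35/6)u^3 - (165/2)u^2 + (1133/3)u - 557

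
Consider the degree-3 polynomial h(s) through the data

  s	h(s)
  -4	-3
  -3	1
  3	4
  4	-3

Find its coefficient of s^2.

Build the Lagrange basis polynomials:
L_0(s) = (s + 3)(s - 3)(s - 4) / [-56] = -(1/56)s^3 + (1/14)s^2 + (9/56)s - 9/14
L_1(s) = (s + 4)(s - 3)(s - 4) / [42] = (1/42)s^3 - (1/14)s^2 - (8/21)s + 8/7
L_2(s) = (s + 4)(s + 3)(s - 4) / [-42] = -(1/42)s^3 - (1/14)s^2 + (8/21)s + 8/7
L_3(s) = (s + 4)(s + 3)(s - 3) / [56] = (1/56)s^3 + (1/14)s^2 - (9/56)s - 9/14
h(s) = (-3)·L_0 + 1·L_1 + 4·L_2 + (-3)·L_3
Only the coefficient of s^2 is needed; take it from each L_i and combine:
(-3)·(1/14) + 1·(-1/14) + 4·(-1/14) + (-3)·(1/14) = -11/14

-11/14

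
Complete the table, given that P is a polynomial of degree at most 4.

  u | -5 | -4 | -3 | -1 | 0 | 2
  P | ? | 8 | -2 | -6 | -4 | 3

244/9

The 5 known values determine P uniquely (degree ≤ 4).
L_0(-5) = (-2)·(-4)·(-5)·(-7)/[(-1)·(-3)·(-4)·(-6)] = 35/9
L_1(-5) = (-1)·(-4)·(-5)·(-7)/[(1)·(-2)·(-3)·(-5)] = -14/3
L_2(-5) = (-1)·(-2)·(-5)·(-7)/[(3)·(2)·(-1)·(-3)] = 35/9
L_3(-5) = (-1)·(-2)·(-4)·(-7)/[(4)·(3)·(1)·(-2)] = -7/3
L_4(-5) = (-1)·(-2)·(-4)·(-5)/[(6)·(5)·(3)·(2)] = 2/9
Sum: 8·(35/9) + (-2)·(-14/3) + (-6)·(35/9) + (-4)·(-7/3) + 3·(2/9) = 244/9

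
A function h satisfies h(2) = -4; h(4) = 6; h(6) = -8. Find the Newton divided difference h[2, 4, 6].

-3

h[2,4] = (6 - (-4)) / (4 - 2) = 5
h[4,6] = (-8 - 6) / (6 - 4) = -7
h[2,4,6] = (-7 - 5) / (6 - 2) = -3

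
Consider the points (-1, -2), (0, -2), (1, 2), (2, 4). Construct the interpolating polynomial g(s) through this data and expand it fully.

g(s) = -s^3 + 2s^2 + 3s - 2

Build the Lagrange basis polynomials:
L_0(s) = s(s - 1)(s - 2) / [-6] = -(1/6)s^3 + (1/2)s^2 - (1/3)s
L_1(s) = (s + 1)(s - 1)(s - 2) / [2] = (1/2)s^3 - s^2 - (1/2)s + 1
L_2(s) = (s + 1)s(s - 2) / [-2] = -(1/2)s^3 + (1/2)s^2 + s
L_3(s) = (s + 1)s(s - 1) / [6] = (1/6)s^3 - (1/6)s
g(s) = (-2)·L_0 + (-2)·L_1 + 2·L_2 + 4·L_3
  (-2)·L_0(s) = (1/3)s^3 - s^2 + (2/3)s
  (-2)·L_1(s) = -s^3 + 2s^2 + s - 2
  2·L_2(s) = -s^3 + s^2 + 2s
  4·L_3(s) = (2/3)s^3 - (2/3)s
Adding term by term: -s^3 + 2s^2 + 3s - 2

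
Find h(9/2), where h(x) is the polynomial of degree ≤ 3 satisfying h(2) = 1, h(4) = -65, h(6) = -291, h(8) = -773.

-411/4

Evaluate each Lagrange basis at x = 9/2:
L_0(9/2) = (1/2)·(-3/2)·(-7/2)/[(-2)·(-4)·(-6)] = -7/128
L_1(9/2) = (5/2)·(-3/2)·(-7/2)/[(2)·(-2)·(-4)] = 105/128
L_2(9/2) = (5/2)·(1/2)·(-7/2)/[(4)·(2)·(-2)] = 35/128
L_3(9/2) = (5/2)·(1/2)·(-3/2)/[(6)·(4)·(2)] = -5/128
Sum: 1·(-7/128) + (-65)·(105/128) + (-291)·(35/128) + (-773)·(-5/128) = -411/4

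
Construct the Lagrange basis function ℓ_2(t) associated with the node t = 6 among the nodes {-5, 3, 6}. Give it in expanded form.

ℓ_2(t) = (1/33)t^2 + (2/33)t - 5/11

ℓ_2(t) = (t + 5)(t - 3) / [(11)·(3)]
       = (t^2 + 2t - 15) / (33)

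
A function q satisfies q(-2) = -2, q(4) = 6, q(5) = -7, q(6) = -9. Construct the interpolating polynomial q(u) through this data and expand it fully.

q(u) = (317/336)u^3 - (969/112)u^2 + (1229/168)u + 767/14

Newton's divided differences:
q[-2,4] = (6 - (-2)) / (4 - (-2)) = 4/3
q[4,5] = (-7 - 6) / (5 - 4) = -13
q[5,6] = (-9 - (-7)) / (6 - 5) = -2
q[-2,4,5] = (-13 - 4/3) / (5 - (-2)) = -43/21
q[4,5,6] = (-2 - (-13)) / (6 - 4) = 11/2
q[-2,4,5,6] = (11/2 - (-43/21)) / (6 - (-2)) = 317/336
q(u) = -2 + (4/3)·(u + 2) + (-43/21)·(u + 2)(u - 4) + (317/336)·(u + 2)(u - 4)(u - 5)
Expanding: q(u) = (317/336)u^3 - (969/112)u^2 + (1229/168)u + 767/14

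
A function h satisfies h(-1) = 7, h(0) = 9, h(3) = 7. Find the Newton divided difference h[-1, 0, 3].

-2/3

h[-1,0] = (9 - 7) / (0 - (-1)) = 2
h[0,3] = (7 - 9) / (3 - 0) = -2/3
h[-1,0,3] = (-2/3 - 2) / (3 - (-1)) = -2/3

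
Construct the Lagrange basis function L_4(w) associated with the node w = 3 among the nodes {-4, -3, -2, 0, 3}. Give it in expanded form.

L_4(w) = (w + 4)(w + 3)(w + 2)w / [(7)·(6)·(5)·(3)]
       = (w^4 + 9w^3 + 26w^2 + 24w) / (630)

L_4(w) = (1/630)w^4 + (1/70)w^3 + (13/315)w^2 + (4/105)w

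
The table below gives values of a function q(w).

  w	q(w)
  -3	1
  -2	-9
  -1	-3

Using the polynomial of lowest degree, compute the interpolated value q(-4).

L_0(-4) = (-2)·(-3)/[(-1)·(-2)] = 3
L_1(-4) = (-1)·(-3)/[(1)·(-1)] = -3
L_2(-4) = (-1)·(-2)/[(2)·(1)] = 1
Sum: 1·(3) + (-9)·(-3) + (-3)·(1) = 27

27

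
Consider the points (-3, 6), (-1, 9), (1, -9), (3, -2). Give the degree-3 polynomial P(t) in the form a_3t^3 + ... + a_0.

P(t) = (23/24)t^3 + (1/4)t^2 - (239/24)t - 1/4

Newton's divided differences:
P[-3,-1] = (9 - 6) / (-1 - (-3)) = 3/2
P[-1,1] = (-9 - 9) / (1 - (-1)) = -9
P[1,3] = (-2 - (-9)) / (3 - 1) = 7/2
P[-3,-1,1] = (-9 - 3/2) / (1 - (-3)) = -21/8
P[-1,1,3] = (7/2 - (-9)) / (3 - (-1)) = 25/8
P[-3,-1,1,3] = (25/8 - (-21/8)) / (3 - (-3)) = 23/24
P(t) = 6 + (3/2)·(t + 3) + (-21/8)·(t + 3)(t + 1) + (23/24)·(t + 3)(t + 1)(t - 1)
Expanding: P(t) = (23/24)t^3 + (1/4)t^2 - (239/24)t - 1/4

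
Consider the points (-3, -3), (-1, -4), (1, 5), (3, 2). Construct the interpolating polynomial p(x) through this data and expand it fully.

p(x) = -(11/24)x^3 - (1/8)x^2 + (119/24)x + 5/8

L_0(x) = (x + 1)(x - 1)(x - 3) / [-48] = -(1/48)x^3 + (1/16)x^2 + (1/48)x - 1/16
L_1(x) = (x + 3)(x - 1)(x - 3) / [16] = (1/16)x^3 - (1/16)x^2 - (9/16)x + 9/16
L_2(x) = (x + 3)(x + 1)(x - 3) / [-16] = -(1/16)x^3 - (1/16)x^2 + (9/16)x + 9/16
L_3(x) = (x + 3)(x + 1)(x - 1) / [48] = (1/48)x^3 + (1/16)x^2 - (1/48)x - 1/16
p(x) = (-3)·L_0 + (-4)·L_1 + 5·L_2 + 2·L_3
  (-3)·L_0(x) = (1/16)x^3 - (3/16)x^2 - (1/16)x + 3/16
  (-4)·L_1(x) = -(1/4)x^3 + (1/4)x^2 + (9/4)x - 9/4
  5·L_2(x) = -(5/16)x^3 - (5/16)x^2 + (45/16)x + 45/16
  2·L_3(x) = (1/24)x^3 + (1/8)x^2 - (1/24)x - 1/8
Adding term by term: -(11/24)x^3 - (1/8)x^2 + (119/24)x + 5/8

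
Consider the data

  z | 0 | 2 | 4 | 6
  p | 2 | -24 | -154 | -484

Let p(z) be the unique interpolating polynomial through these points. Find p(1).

-4

Using Newton's divided-difference form:
p[0,2] = (-24 - 2) / (2 - 0) = -13
p[2,4] = (-154 - (-24)) / (4 - 2) = -65
p[4,6] = (-484 - (-154)) / (6 - 4) = -165
p[0,2,4] = (-65 - (-13)) / (4 - 0) = -13
p[2,4,6] = (-165 - (-65)) / (6 - 2) = -25
p[0,2,4,6] = (-25 - (-13)) / (6 - 0) = -2
p(1) = 2 + (-13)·(1) + (-13)·(1)·(-1) + (-2)·(1)·(-1)·(-3) = -4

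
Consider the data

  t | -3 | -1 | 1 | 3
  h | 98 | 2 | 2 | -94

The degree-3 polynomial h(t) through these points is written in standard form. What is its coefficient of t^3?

Build the Lagrange basis polynomials:
L_0(t) = (t + 1)(t - 1)(t - 3) / [-48] = -(1/48)t^3 + (1/16)t^2 + (1/48)t - 1/16
L_1(t) = (t + 3)(t - 1)(t - 3) / [16] = (1/16)t^3 - (1/16)t^2 - (9/16)t + 9/16
L_2(t) = (t + 3)(t + 1)(t - 3) / [-16] = -(1/16)t^3 - (1/16)t^2 + (9/16)t + 9/16
L_3(t) = (t + 3)(t + 1)(t - 1) / [48] = (1/48)t^3 + (1/16)t^2 - (1/48)t - 1/16
h(t) = 98·L_0 + 2·L_1 + 2·L_2 + (-94)·L_3
Only the coefficient of t^3 is needed; take it from each L_i and combine:
98·(-1/48) + 2·(1/16) + 2·(-1/16) + (-94)·(1/48) = -4

-4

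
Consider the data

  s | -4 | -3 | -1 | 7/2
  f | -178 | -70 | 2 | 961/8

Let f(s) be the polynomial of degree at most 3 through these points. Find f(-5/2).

-299/8

Evaluate each Lagrange basis at s = -5/2:
L_0(-5/2) = (1/2)·(-3/2)·(-6)/[(-1)·(-3)·(-15/2)] = -1/5
L_1(-5/2) = (3/2)·(-3/2)·(-6)/[(1)·(-2)·(-13/2)] = 27/26
L_2(-5/2) = (3/2)·(1/2)·(-6)/[(3)·(2)·(-9/2)] = 1/6
L_3(-5/2) = (3/2)·(1/2)·(-3/2)/[(15/2)·(13/2)·(9/2)] = -1/195
Sum: (-178)·(-1/5) + (-70)·(27/26) + 2·(1/6) + 961/8·(-1/195) = -299/8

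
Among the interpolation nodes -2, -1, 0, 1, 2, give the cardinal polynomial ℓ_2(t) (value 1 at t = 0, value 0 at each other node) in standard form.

ℓ_2(t) = (1/4)t^4 - (5/4)t^2 + 1

ℓ_2(t) = (t + 2)(t + 1)(t - 1)(t - 2) / [(2)·(1)·(-1)·(-2)]
       = (t^4 - 5t^2 + 4) / (4)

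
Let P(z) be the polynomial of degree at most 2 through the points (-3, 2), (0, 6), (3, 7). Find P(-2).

Evaluate each Lagrange basis at z = -2:
L_0(-2) = (-2)·(-5)/[(-3)·(-6)] = 5/9
L_1(-2) = (1)·(-5)/[(3)·(-3)] = 5/9
L_2(-2) = (1)·(-2)/[(6)·(3)] = -1/9
Sum: 2·(5/9) + 6·(5/9) + 7·(-1/9) = 11/3

11/3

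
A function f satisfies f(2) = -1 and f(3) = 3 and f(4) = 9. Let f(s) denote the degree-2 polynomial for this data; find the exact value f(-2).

3

L_0(-2) = (-5)·(-6)/[(-1)·(-2)] = 15
L_1(-2) = (-4)·(-6)/[(1)·(-1)] = -24
L_2(-2) = (-4)·(-5)/[(2)·(1)] = 10
Sum: (-1)·(15) + 3·(-24) + 9·(10) = 3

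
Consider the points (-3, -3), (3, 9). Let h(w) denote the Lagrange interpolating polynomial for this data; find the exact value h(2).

Evaluate each Lagrange basis at w = 2:
L_0(2) = (-1)/[(-6)] = 1/6
L_1(2) = (5)/[(6)] = 5/6
Sum: (-3)·(1/6) + 9·(5/6) = 7

7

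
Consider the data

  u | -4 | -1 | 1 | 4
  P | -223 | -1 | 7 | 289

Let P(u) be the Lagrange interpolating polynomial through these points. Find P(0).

Evaluate each Lagrange basis at u = 0:
L_0(0) = (1)·(-1)·(-4)/[(-3)·(-5)·(-8)] = -1/30
L_1(0) = (4)·(-1)·(-4)/[(3)·(-2)·(-5)] = 8/15
L_2(0) = (4)·(1)·(-4)/[(5)·(2)·(-3)] = 8/15
L_3(0) = (4)·(1)·(-1)/[(8)·(5)·(3)] = -1/30
Sum: (-223)·(-1/30) + (-1)·(8/15) + 7·(8/15) + 289·(-1/30) = 1

1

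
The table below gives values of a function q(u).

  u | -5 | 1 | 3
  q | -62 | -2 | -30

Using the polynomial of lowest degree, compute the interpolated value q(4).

Evaluate each Lagrange basis at u = 4:
L_0(4) = (3)·(1)/[(-6)·(-8)] = 1/16
L_1(4) = (9)·(1)/[(6)·(-2)] = -3/4
L_2(4) = (9)·(3)/[(8)·(2)] = 27/16
Sum: (-62)·(1/16) + (-2)·(-3/4) + (-30)·(27/16) = -53

-53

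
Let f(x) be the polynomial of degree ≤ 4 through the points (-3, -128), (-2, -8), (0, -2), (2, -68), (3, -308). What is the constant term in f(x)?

Build the Lagrange basis polynomials:
L_0(x) = (x + 2)x(x - 2)(x - 3) / [90] = (1/90)x^4 - (1/30)x^3 - (2/45)x^2 + (2/15)x
L_1(x) = (x + 3)x(x - 2)(x - 3) / [-40] = -(1/40)x^4 + (1/20)x^3 + (9/40)x^2 - (9/20)x
L_2(x) = (x + 3)(x + 2)(x - 2)(x - 3) / [36] = (1/36)x^4 - (13/36)x^2 + 1
L_3(x) = (x + 3)(x + 2)x(x - 3) / [-40] = -(1/40)x^4 - (1/20)x^3 + (9/40)x^2 + (9/20)x
L_4(x) = (x + 3)(x + 2)x(x - 2) / [90] = (1/90)x^4 + (1/30)x^3 - (2/45)x^2 - (2/15)x
f(x) = (-128)·L_0 + (-8)·L_1 + (-2)·L_2 + (-68)·L_3 + (-308)·L_4
Only the constant term is needed; take it from each L_i and combine:
(-128)·(0) + (-8)·(0) + (-2)·(1) + (-68)·(0) + (-308)·(0) = -2

-2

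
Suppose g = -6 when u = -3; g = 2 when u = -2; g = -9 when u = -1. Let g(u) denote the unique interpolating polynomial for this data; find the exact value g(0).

Evaluate each Lagrange basis at u = 0:
L_0(0) = (2)·(1)/[(-1)·(-2)] = 1
L_1(0) = (3)·(1)/[(1)·(-1)] = -3
L_2(0) = (3)·(2)/[(2)·(1)] = 3
Sum: (-6)·(1) + 2·(-3) + (-9)·(3) = -39

-39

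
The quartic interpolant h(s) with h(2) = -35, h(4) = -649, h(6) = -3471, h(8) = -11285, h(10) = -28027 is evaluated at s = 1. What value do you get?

Using Newton's divided-difference form:
h[2,4] = (-649 - (-35)) / (4 - 2) = -307
h[4,6] = (-3471 - (-649)) / (6 - 4) = -1411
h[6,8] = (-11285 - (-3471)) / (8 - 6) = -3907
h[8,10] = (-28027 - (-11285)) / (10 - 8) = -8371
h[2,4,6] = (-1411 - (-307)) / (6 - 2) = -276
h[4,6,8] = (-3907 - (-1411)) / (8 - 4) = -624
h[6,8,10] = (-8371 - (-3907)) / (10 - 6) = -1116
h[2,4,6,8] = (-624 - (-276)) / (8 - 2) = -58
h[4,6,8,10] = (-1116 - (-624)) / (10 - 4) = -82
h[2,4,6,8,10] = (-82 - (-58)) / (10 - 2) = -3
h(1) = -35 + (-307)·(-1) + (-276)·(-1)·(-3) + (-58)·(-1)·(-3)·(-5) + (-3)·(-1)·(-3)·(-5)·(-7) = -1

-1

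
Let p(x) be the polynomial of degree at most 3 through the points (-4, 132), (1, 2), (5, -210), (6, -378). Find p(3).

-36

Evaluate each Lagrange basis at x = 3:
L_0(3) = (2)·(-2)·(-3)/[(-5)·(-9)·(-10)] = -2/75
L_1(3) = (7)·(-2)·(-3)/[(5)·(-4)·(-5)] = 21/50
L_2(3) = (7)·(2)·(-3)/[(9)·(4)·(-1)] = 7/6
L_3(3) = (7)·(2)·(-2)/[(10)·(5)·(1)] = -14/25
Sum: 132·(-2/75) + 2·(21/50) + (-210)·(7/6) + (-378)·(-14/25) = -36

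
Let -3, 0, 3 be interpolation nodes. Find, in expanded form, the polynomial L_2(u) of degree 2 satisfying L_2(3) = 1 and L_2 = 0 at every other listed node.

L_2(u) = (1/18)u^2 + (1/6)u

L_2(u) = (u + 3)u / [(6)·(3)]
       = (u^2 + 3u) / (18)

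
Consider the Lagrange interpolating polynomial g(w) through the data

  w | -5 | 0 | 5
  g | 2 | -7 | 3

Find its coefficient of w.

1/10

L_0(w) = w(w - 5) / [50] = (1/50)w^2 - (1/10)w
L_1(w) = (w + 5)(w - 5) / [-25] = -(1/25)w^2 + 1
L_2(w) = (w + 5)w / [50] = (1/50)w^2 + (1/10)w
g(w) = 2·L_0 + (-7)·L_1 + 3·L_2
Only the coefficient of w is needed; take it from each L_i and combine:
2·(-1/10) + (-7)·(0) + 3·(1/10) = 1/10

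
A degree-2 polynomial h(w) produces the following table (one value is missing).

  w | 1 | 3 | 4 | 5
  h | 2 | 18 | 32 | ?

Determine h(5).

50

The 3 known values determine h uniquely (degree ≤ 2).
Evaluate each Lagrange basis at w = 5:
L_0(5) = (2)·(1)/[(-2)·(-3)] = 1/3
L_1(5) = (4)·(1)/[(2)·(-1)] = -2
L_2(5) = (4)·(2)/[(3)·(1)] = 8/3
Sum: 2·(1/3) + 18·(-2) + 32·(8/3) = 50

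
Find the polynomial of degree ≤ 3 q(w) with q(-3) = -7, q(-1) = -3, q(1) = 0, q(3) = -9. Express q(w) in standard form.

Build the Lagrange basis polynomials:
L_0(w) = (w + 1)(w - 1)(w - 3) / [-48] = -(1/48)w^3 + (1/16)w^2 + (1/48)w - 1/16
L_1(w) = (w + 3)(w - 1)(w - 3) / [16] = (1/16)w^3 - (1/16)w^2 - (9/16)w + 9/16
L_2(w) = (w + 3)(w + 1)(w - 3) / [-16] = -(1/16)w^3 - (1/16)w^2 + (9/16)w + 9/16
L_3(w) = (w + 3)(w + 1)(w - 1) / [48] = (1/48)w^3 + (1/16)w^2 - (1/48)w - 1/16
q(w) = (-7)·L_0 + (-3)·L_1 + 0·L_2 + (-9)·L_3
  (-7)·L_0(w) = (7/48)w^3 - (7/16)w^2 - (7/48)w + 7/16
  (-3)·L_1(w) = -(3/16)w^3 + (3/16)w^2 + (27/16)w - 27/16
  0·L_2(w) = 0
  (-9)·L_3(w) = -(3/16)w^3 - (9/16)w^2 + (3/16)w + 9/16
Adding term by term: -(11/48)w^3 - (13/16)w^2 + (83/48)w - 11/16

q(w) = -(11/48)w^3 - (13/16)w^2 + (83/48)w - 11/16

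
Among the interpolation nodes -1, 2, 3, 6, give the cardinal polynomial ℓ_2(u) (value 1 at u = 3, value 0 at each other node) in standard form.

ℓ_2(u) = -(1/12)u^3 + (7/12)u^2 - (1/3)u - 1

ℓ_2(u) = (u + 1)(u - 2)(u - 6) / [(4)·(1)·(-3)]
       = (u^3 - 7u^2 + 4u + 12) / (-12)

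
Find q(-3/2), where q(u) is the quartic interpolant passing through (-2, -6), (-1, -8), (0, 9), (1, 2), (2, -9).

-1859/128

Evaluate each Lagrange basis at u = -3/2:
L_0(-3/2) = (-1/2)·(-3/2)·(-5/2)·(-7/2)/[(-1)·(-2)·(-3)·(-4)] = 35/128
L_1(-3/2) = (1/2)·(-3/2)·(-5/2)·(-7/2)/[(1)·(-1)·(-2)·(-3)] = 35/32
L_2(-3/2) = (1/2)·(-1/2)·(-5/2)·(-7/2)/[(2)·(1)·(-1)·(-2)] = -35/64
L_3(-3/2) = (1/2)·(-1/2)·(-3/2)·(-7/2)/[(3)·(2)·(1)·(-1)] = 7/32
L_4(-3/2) = (1/2)·(-1/2)·(-3/2)·(-5/2)/[(4)·(3)·(2)·(1)] = -5/128
Sum: (-6)·(35/128) + (-8)·(35/32) + 9·(-35/64) + 2·(7/32) + (-9)·(-5/128) = -1859/128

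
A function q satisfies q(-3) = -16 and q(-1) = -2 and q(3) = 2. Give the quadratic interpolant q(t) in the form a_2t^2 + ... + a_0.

Newton's divided differences:
q[-3,-1] = (-2 - (-16)) / (-1 - (-3)) = 7
q[-1,3] = (2 - (-2)) / (3 - (-1)) = 1
q[-3,-1,3] = (1 - 7) / (3 - (-3)) = -1
q(t) = -16 + 7·(t + 3) + (-1)·(t + 3)(t + 1)
Expanding: q(t) = -t^2 + 3t + 2

q(t) = -t^2 + 3t + 2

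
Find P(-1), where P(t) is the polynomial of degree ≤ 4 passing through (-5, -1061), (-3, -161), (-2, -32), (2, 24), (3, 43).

Evaluate each Lagrange basis at t = -1:
L_0(-1) = (2)·(1)·(-3)·(-4)/[(-2)·(-3)·(-7)·(-8)] = 1/14
L_1(-1) = (4)·(1)·(-3)·(-4)/[(2)·(-1)·(-5)·(-6)] = -4/5
L_2(-1) = (4)·(2)·(-3)·(-4)/[(3)·(1)·(-4)·(-5)] = 8/5
L_3(-1) = (4)·(2)·(1)·(-4)/[(7)·(5)·(4)·(-1)] = 8/35
L_4(-1) = (4)·(2)·(1)·(-3)/[(8)·(6)·(5)·(1)] = -1/10
Sum: (-1061)·(1/14) + (-161)·(-4/5) + (-32)·(8/5) + 24·(8/35) + 43·(-1/10) = 3

3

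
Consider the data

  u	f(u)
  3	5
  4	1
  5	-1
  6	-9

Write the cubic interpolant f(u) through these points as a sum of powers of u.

f(u) = -(4/3)u^3 + 17u^2 - (221/3)u + 109

L_0(u) = (u - 4)(u - 5)(u - 6) / [-6] = -(1/6)u^3 + (5/2)u^2 - (37/3)u + 20
L_1(u) = (u - 3)(u - 5)(u - 6) / [2] = (1/2)u^3 - 7u^2 + (63/2)u - 45
L_2(u) = (u - 3)(u - 4)(u - 6) / [-2] = -(1/2)u^3 + (13/2)u^2 - 27u + 36
L_3(u) = (u - 3)(u - 4)(u - 5) / [6] = (1/6)u^3 - 2u^2 + (47/6)u - 10
f(u) = 5·L_0 + 1·L_1 + (-1)·L_2 + (-9)·L_3
  5·L_0(u) = -(5/6)u^3 + (25/2)u^2 - (185/3)u + 100
  1·L_1(u) = (1/2)u^3 - 7u^2 + (63/2)u - 45
  (-1)·L_2(u) = (1/2)u^3 - (13/2)u^2 + 27u - 36
  (-9)·L_3(u) = -(3/2)u^3 + 18u^2 - (141/2)u + 90
Adding term by term: -(4/3)u^3 + 17u^2 - (221/3)u + 109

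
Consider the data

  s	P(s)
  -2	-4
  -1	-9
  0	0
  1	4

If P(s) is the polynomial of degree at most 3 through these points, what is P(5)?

Evaluate each Lagrange basis at s = 5:
L_0(5) = (6)·(5)·(4)/[(-1)·(-2)·(-3)] = -20
L_1(5) = (7)·(5)·(4)/[(1)·(-1)·(-2)] = 70
L_2(5) = (7)·(6)·(4)/[(2)·(1)·(-1)] = -84
L_3(5) = (7)·(6)·(5)/[(3)·(2)·(1)] = 35
Sum: (-4)·(-20) + (-9)·(70) + 0 + 4·(35) = -410

-410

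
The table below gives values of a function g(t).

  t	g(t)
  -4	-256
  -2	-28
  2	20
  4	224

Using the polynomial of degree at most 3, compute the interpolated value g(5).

455

L_0(5) = (7)·(3)·(1)/[(-2)·(-6)·(-8)] = -7/32
L_1(5) = (9)·(3)·(1)/[(2)·(-4)·(-6)] = 9/16
L_2(5) = (9)·(7)·(1)/[(6)·(4)·(-2)] = -21/16
L_3(5) = (9)·(7)·(3)/[(8)·(6)·(2)] = 63/32
Sum: (-256)·(-7/32) + (-28)·(9/16) + 20·(-21/16) + 224·(63/32) = 455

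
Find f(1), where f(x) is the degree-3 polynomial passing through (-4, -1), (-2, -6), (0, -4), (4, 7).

L_0(1) = (3)·(1)·(-3)/[(-2)·(-4)·(-8)] = 9/64
L_1(1) = (5)·(1)·(-3)/[(2)·(-2)·(-6)] = -5/8
L_2(1) = (5)·(3)·(-3)/[(4)·(2)·(-4)] = 45/32
L_3(1) = (5)·(3)·(1)/[(8)·(6)·(4)] = 5/64
Sum: (-1)·(9/64) + (-6)·(-5/8) + (-4)·(45/32) + 7·(5/64) = -47/32

-47/32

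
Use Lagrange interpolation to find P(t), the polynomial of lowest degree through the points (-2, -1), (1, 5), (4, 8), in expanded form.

P(t) = -(1/6)t^2 + (11/6)t + 10/3

Build the Lagrange basis polynomials:
L_0(t) = (t - 1)(t - 4) / [18] = (1/18)t^2 - (5/18)t + 2/9
L_1(t) = (t + 2)(t - 4) / [-9] = -(1/9)t^2 + (2/9)t + 8/9
L_2(t) = (t + 2)(t - 1) / [18] = (1/18)t^2 + (1/18)t - 1/9
P(t) = (-1)·L_0 + 5·L_1 + 8·L_2
  (-1)·L_0(t) = -(1/18)t^2 + (5/18)t - 2/9
  5·L_1(t) = -(5/9)t^2 + (10/9)t + 40/9
  8·L_2(t) = (4/9)t^2 + (4/9)t - 8/9
Adding term by term: -(1/6)t^2 + (11/6)t + 10/3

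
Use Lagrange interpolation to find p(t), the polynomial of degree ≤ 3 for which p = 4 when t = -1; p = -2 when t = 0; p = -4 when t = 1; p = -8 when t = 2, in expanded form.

Build the Lagrange basis polynomials:
L_0(t) = t(t - 1)(t - 2) / [-6] = -(1/6)t^3 + (1/2)t^2 - (1/3)t
L_1(t) = (t + 1)(t - 1)(t - 2) / [2] = (1/2)t^3 - t^2 - (1/2)t + 1
L_2(t) = (t + 1)t(t - 2) / [-2] = -(1/2)t^3 + (1/2)t^2 + t
L_3(t) = (t + 1)t(t - 1) / [6] = (1/6)t^3 - (1/6)t
p(t) = 4·L_0 + (-2)·L_1 + (-4)·L_2 + (-8)·L_3
  4·L_0(t) = -(2/3)t^3 + 2t^2 - (4/3)t
  (-2)·L_1(t) = -t^3 + 2t^2 + t - 2
  (-4)·L_2(t) = 2t^3 - 2t^2 - 4t
  (-8)·L_3(t) = -(4/3)t^3 + (4/3)t
Adding term by term: -t^3 + 2t^2 - 3t - 2

p(t) = -t^3 + 2t^2 - 3t - 2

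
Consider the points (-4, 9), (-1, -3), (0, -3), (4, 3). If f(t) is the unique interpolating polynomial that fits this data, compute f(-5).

L_0(-5) = (-4)·(-5)·(-9)/[(-3)·(-4)·(-8)] = 15/8
L_1(-5) = (-1)·(-5)·(-9)/[(3)·(-1)·(-5)] = -3
L_2(-5) = (-1)·(-4)·(-9)/[(4)·(1)·(-4)] = 9/4
L_3(-5) = (-1)·(-4)·(-5)/[(8)·(5)·(4)] = -1/8
Sum: 9·(15/8) + (-3)·(-3) + (-3)·(9/4) + 3·(-1/8) = 75/4

75/4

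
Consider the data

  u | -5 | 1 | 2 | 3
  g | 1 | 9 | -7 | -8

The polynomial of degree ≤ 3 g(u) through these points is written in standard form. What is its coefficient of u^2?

Build the Lagrange basis polynomials:
L_0(u) = (u - 1)(u - 2)(u - 3) / [-336] = -(1/336)u^3 + (1/56)u^2 - (11/336)u + 1/56
L_1(u) = (u + 5)(u - 2)(u - 3) / [12] = (1/12)u^3 - (19/12)u + 5/2
L_2(u) = (u + 5)(u - 1)(u - 3) / [-7] = -(1/7)u^3 - (1/7)u^2 + (17/7)u - 15/7
L_3(u) = (u + 5)(u - 1)(u - 2) / [16] = (1/16)u^3 + (1/8)u^2 - (13/16)u + 5/8
g(u) = 1·L_0 + 9·L_1 + (-7)·L_2 + (-8)·L_3
Only the coefficient of u^2 is needed; take it from each L_i and combine:
1·(1/56) + 9·(0) + (-7)·(-1/7) + (-8)·(1/8) = 1/56

1/56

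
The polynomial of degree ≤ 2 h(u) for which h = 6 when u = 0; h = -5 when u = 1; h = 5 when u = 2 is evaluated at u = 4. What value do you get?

88

Evaluate each Lagrange basis at u = 4:
L_0(4) = (3)·(2)/[(-1)·(-2)] = 3
L_1(4) = (4)·(2)/[(1)·(-1)] = -8
L_2(4) = (4)·(3)/[(2)·(1)] = 6
Sum: 6·(3) + (-5)·(-8) + 5·(6) = 88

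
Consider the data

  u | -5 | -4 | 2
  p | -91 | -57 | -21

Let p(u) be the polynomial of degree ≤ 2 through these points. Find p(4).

Evaluate each Lagrange basis at u = 4:
L_0(4) = (8)·(2)/[(-1)·(-7)] = 16/7
L_1(4) = (9)·(2)/[(1)·(-6)] = -3
L_2(4) = (9)·(8)/[(7)·(6)] = 12/7
Sum: (-91)·(16/7) + (-57)·(-3) + (-21)·(12/7) = -73

-73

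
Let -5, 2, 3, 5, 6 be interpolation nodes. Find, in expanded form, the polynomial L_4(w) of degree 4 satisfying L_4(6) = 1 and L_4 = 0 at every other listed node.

L_4(w) = (1/132)w^4 - (5/132)w^3 - (19/132)w^2 + (125/132)w - 25/22

L_4(w) = (w + 5)(w - 2)(w - 3)(w - 5) / [(11)·(4)·(3)·(1)]
       = (w^4 - 5w^3 - 19w^2 + 125w - 150) / (132)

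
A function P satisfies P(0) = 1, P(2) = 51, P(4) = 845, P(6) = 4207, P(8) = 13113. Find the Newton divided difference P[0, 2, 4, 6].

38

P[0,2] = (51 - 1) / (2 - 0) = 25
P[2,4] = (845 - 51) / (4 - 2) = 397
P[4,6] = (4207 - 845) / (6 - 4) = 1681
P[0,2,4] = (397 - 25) / (4 - 0) = 93
P[2,4,6] = (1681 - 397) / (6 - 2) = 321
P[0,2,4,6] = (321 - 93) / (6 - 0) = 38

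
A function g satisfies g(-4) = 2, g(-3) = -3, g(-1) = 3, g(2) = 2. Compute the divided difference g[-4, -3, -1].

g[-4,-3] = (-3 - 2) / (-3 - (-4)) = -5
g[-3,-1] = (3 - (-3)) / (-1 - (-3)) = 3
g[-4,-3,-1] = (3 - (-5)) / (-1 - (-4)) = 8/3

8/3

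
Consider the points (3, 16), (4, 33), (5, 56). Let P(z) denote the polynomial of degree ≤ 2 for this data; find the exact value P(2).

5

L_0(2) = (-2)·(-3)/[(-1)·(-2)] = 3
L_1(2) = (-1)·(-3)/[(1)·(-1)] = -3
L_2(2) = (-1)·(-2)/[(2)·(1)] = 1
Sum: 16·(3) + 33·(-3) + 56·(1) = 5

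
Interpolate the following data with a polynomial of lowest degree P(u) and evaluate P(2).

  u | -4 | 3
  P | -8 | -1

L_0(2) = (-1)/[(-7)] = 1/7
L_1(2) = (6)/[(7)] = 6/7
Sum: (-8)·(1/7) + (-1)·(6/7) = -2

-2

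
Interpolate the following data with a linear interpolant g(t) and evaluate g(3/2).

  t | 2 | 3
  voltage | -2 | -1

Evaluate each Lagrange basis at t = 3/2:
L_0(3/2) = (-3/2)/[(-1)] = 3/2
L_1(3/2) = (-1/2)/[(1)] = -1/2
Sum: (-2)·(3/2) + (-1)·(-1/2) = -5/2

-5/2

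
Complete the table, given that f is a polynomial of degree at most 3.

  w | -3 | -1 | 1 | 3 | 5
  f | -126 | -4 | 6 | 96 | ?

458

The 4 known values determine f uniquely (degree ≤ 3).
L_0(5) = (6)·(4)·(2)/[(-2)·(-4)·(-6)] = -1
L_1(5) = (8)·(4)·(2)/[(2)·(-2)·(-4)] = 4
L_2(5) = (8)·(6)·(2)/[(4)·(2)·(-2)] = -6
L_3(5) = (8)·(6)·(4)/[(6)·(4)·(2)] = 4
Sum: (-126)·(-1) + (-4)·(4) + 6·(-6) + 96·(4) = 458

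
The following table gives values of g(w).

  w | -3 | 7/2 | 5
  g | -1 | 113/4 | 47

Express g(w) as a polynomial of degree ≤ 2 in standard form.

L_0(w) = (w - 7/2)(w - 5) / [52] = (1/52)w^2 - (17/104)w + 35/104
L_1(w) = (w + 3)(w - 5) / [-39/4] = -(4/39)w^2 + (8/39)w + 20/13
L_2(w) = (w + 3)(w - 7/2) / [12] = (1/12)w^2 - (1/24)w - 7/8
g(w) = (-1)·L_0 + (113/4)·L_1 + 47·L_2
  (-1)·L_0(w) = -(1/52)w^2 + (17/104)w - 35/104
  (113/4)·L_1(w) = -(113/39)w^2 + (226/39)w + 565/13
  47·L_2(w) = (47/12)w^2 - (47/24)w - 329/8
Adding term by term: w^2 + 4w + 2

g(w) = w^2 + 4w + 2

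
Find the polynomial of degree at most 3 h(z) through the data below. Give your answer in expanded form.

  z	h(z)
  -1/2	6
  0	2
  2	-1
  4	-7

L_0(z) = z(z - 2)(z - 4) / [-45/8] = -(8/45)z^3 + (16/15)z^2 - (64/45)z
L_1(z) = (z + 1/2)(z - 2)(z - 4) / [4] = (1/4)z^3 - (11/8)z^2 + (5/4)z + 1
L_2(z) = (z + 1/2)z(z - 4) / [-10] = -(1/10)z^3 + (7/20)z^2 + (1/5)z
L_3(z) = (z + 1/2)z(z - 2) / [36] = (1/36)z^3 - (1/24)z^2 - (1/36)z
h(z) = 6·L_0 + 2·L_1 + (-1)·L_2 + (-7)·L_3
  6·L_0(z) = -(16/15)z^3 + (32/5)z^2 - (128/15)z
  2·L_1(z) = (1/2)z^3 - (11/4)z^2 + (5/2)z + 2
  (-1)·L_2(z) = (1/10)z^3 - (7/20)z^2 - (1/5)z
  (-7)·L_3(z) = -(7/36)z^3 + (7/24)z^2 + (7/36)z
Adding term by term: -(119/180)z^3 + (431/120)z^2 - (1087/180)z + 2

h(z) = -(119/180)z^3 + (431/120)z^2 - (1087/180)z + 2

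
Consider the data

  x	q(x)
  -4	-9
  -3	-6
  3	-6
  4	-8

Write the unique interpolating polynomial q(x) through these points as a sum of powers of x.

q(x) = (1/56)x^3 - (5/14)x^2 - (9/56)x - 39/14

Newton's divided differences:
q[-4,-3] = (-6 - (-9)) / (-3 - (-4)) = 3
q[-3,3] = (-6 - (-6)) / (3 - (-3)) = 0
q[3,4] = (-8 - (-6)) / (4 - 3) = -2
q[-4,-3,3] = (0 - 3) / (3 - (-4)) = -3/7
q[-3,3,4] = (-2 - 0) / (4 - (-3)) = -2/7
q[-4,-3,3,4] = (-2/7 - (-3/7)) / (4 - (-4)) = 1/56
q(x) = -9 + 3·(x + 4) + (-3/7)·(x + 4)(x + 3) + (1/56)·(x + 4)(x + 3)(x - 3)
Expanding: q(x) = (1/56)x^3 - (5/14)x^2 - (9/56)x - 39/14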